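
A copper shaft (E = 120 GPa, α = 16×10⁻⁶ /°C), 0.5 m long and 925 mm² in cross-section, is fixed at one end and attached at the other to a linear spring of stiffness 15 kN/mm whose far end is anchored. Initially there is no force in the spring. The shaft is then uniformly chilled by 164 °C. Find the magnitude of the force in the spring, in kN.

P ≈ 18.4 kN

If the spring were absent the shaft would shorten by αΔT L = 16×10⁻⁶ × 164 × 500 = 1.312 mm.
With a force P in the spring, the elastic change of the shaft is PL/(AE) and that of the spring is P/k; compatibility requires their sum to equal δ_free.
So P = δ_free / [L/(AE) + 1/k] = 1.312 / [ 500/(925×120×10³) + 1/(15×10³) ].
P = 1.312 / 7.117×10⁻⁵ = 18430 N.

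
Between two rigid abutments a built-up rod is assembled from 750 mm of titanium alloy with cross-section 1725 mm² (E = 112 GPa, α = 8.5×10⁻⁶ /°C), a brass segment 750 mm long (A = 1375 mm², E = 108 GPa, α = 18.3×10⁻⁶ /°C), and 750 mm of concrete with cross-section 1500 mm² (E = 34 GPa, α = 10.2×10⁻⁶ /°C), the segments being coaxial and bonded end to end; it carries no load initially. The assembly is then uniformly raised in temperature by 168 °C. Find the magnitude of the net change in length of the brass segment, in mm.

|ΔL| ≈ 1.31 mm

If the supports were absent, the total length change would be Σ αᵢΔT Lᵢ = 8.5×10⁻⁶×168×750 + 18.3×10⁻⁶×168×750 + 10.2×10⁻⁶×168×750 = 4.662 mm.
The walls prevent any net length change, so an axial force P (same in every segment) develops. Compatibility: P · Σ Lᵢ/(AᵢEᵢ) = δ_free.
Σ Lᵢ/(AᵢEᵢ) = 750/(1725×112×10³) + 750/(1375×108×10³) + 750/(1500×34×10³) = 2.364×10⁻⁵ mm/N.
So P = 4.662 / 2.364×10⁻⁵ = 197.2 kN, compressive.
For the brass segment, free thermal change = 18.3×10⁻⁶×168×750 = 2.306 mm and elastic change from P = 197200×750/(1375×108×10³) = 0.9961 mm; these oppose, so the net change is 1.31 mm (segment lengthens).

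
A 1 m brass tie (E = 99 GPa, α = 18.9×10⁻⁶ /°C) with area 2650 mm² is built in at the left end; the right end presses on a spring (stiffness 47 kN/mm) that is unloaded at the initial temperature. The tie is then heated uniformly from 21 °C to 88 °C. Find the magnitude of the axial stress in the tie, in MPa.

If the spring were absent the tie would lengthen by αΔT L = 18.9×10⁻⁶ × 67 × 1000 = 1.266 mm.
With a force P in the spring, the elastic change of the tie is PL/(AE) and that of the spring is P/k; compatibility requires their sum to equal δ_free.
So P = δ_free / [L/(AE) + 1/k] = 1.266 / [ 1000/(2650×99×10³) + 1/(47×10³) ].
P = 1.266 / 2.509×10⁻⁵ = 50470 N.
σ = P/A = 50470/2650 = 19.05 MPa.

σ ≈ 19 MPa (compressive)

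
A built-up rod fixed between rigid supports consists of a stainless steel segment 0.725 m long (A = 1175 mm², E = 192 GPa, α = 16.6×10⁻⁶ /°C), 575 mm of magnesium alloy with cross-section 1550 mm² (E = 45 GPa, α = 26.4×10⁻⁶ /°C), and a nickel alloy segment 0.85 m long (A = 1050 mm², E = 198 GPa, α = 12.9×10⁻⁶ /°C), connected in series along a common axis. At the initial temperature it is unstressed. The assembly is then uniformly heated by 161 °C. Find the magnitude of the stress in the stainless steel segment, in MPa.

Free thermal expansion of the whole bar: Σ αᵢΔT Lᵢ = 16.6×10⁻⁶×161×725 + 26.4×10⁻⁶×161×575 + 12.9×10⁻⁶×161×850 = 6.147 mm.
Since the ends are fixed, an axial force P builds up, equal in every segment, with P · Σ Lᵢ/(AᵢEᵢ) = δ_free.
The series flexibility is Σ Lᵢ/(AᵢEᵢ) = 725/(1175×192×10³) + 575/(1550×45×10³) + 850/(1050×198×10³) = 1.555×10⁻⁵ mm/N.
So P = 6.147 / 1.555×10⁻⁵ = 395.4 kN, compressive.
σ_{stainless steel} = P / A = 395400 / 1175 = 336.5 MPa.

σ ≈ 337 MPa (compressive)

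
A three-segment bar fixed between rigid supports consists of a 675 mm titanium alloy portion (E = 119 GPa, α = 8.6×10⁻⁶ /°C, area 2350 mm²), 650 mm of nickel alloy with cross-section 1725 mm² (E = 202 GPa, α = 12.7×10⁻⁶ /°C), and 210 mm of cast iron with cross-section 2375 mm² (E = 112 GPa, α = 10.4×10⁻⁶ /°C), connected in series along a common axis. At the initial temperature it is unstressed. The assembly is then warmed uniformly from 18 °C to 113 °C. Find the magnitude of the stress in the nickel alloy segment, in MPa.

With the walls removed the bar would change length by δ_free = Σ αᵢΔT Lᵢ = 8.6×10⁻⁶×95×675 + 12.7×10⁻⁶×95×650 + 10.4×10⁻⁶×95×210 = 1.543 mm.
Since the ends are fixed, an axial force P builds up, equal in every segment, with P · Σ Lᵢ/(AᵢEᵢ) = δ_free.
The series flexibility is Σ Lᵢ/(AᵢEᵢ) = 675/(2350×119×10³) + 650/(1725×202×10³) + 210/(2375×112×10³) = 5.069×10⁻⁶ mm/N.
Hence P = δ_free / Σ(L/AE) = 1.543/5.069×10⁻⁶ = 304.5 kN (compressive).
σ_{nickel alloy} = P / A = 304500 / 1725 = 176.5 MPa.

σ ≈ 176 MPa (compressive)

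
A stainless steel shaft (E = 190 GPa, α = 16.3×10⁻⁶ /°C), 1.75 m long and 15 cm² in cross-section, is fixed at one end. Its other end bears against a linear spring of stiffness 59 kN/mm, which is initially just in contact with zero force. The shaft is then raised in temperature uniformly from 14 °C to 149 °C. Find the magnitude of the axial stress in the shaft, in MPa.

The unrestrained thermal change is αΔT L = 16.3×10⁻⁶ × 135 × 1750 = 3.851 mm.
With a force P in the spring, the elastic change of the shaft is PL/(AE) and that of the spring is P/k; compatibility requires their sum to equal δ_free.
P [ L/(AE) + 1/k ] = δ_free → P [ 1750/(1500×190×10³) + 1/(59×10³) ] = 3.851.
P = 3.851 / 2.309×10⁻⁵ = 166800 N.
σ = P/A = 166800/1500 = 111.2 MPa.

σ ≈ 111 MPa (compressive)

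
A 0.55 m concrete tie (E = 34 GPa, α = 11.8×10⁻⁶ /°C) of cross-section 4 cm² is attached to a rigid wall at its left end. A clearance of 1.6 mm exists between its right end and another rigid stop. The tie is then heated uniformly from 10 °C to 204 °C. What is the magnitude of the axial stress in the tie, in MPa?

σ ≈ 0 MPa

Free thermal elongation = αΔT L = 11.8×10⁻⁶ × 194 × 550 = 1.259 mm.
Since δ_free = 1.26 mm is less than the 1.6 mm gap, the tie never touches the wall. No axial force develops.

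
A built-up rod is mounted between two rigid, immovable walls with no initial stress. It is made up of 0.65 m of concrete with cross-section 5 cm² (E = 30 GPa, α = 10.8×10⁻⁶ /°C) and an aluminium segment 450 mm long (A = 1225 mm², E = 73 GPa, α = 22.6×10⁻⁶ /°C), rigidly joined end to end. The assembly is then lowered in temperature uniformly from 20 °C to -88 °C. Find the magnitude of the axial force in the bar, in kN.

P ≈ 38.4 kN (tensile)

If the supports were absent, the total length change would be Σ αᵢΔT Lᵢ = 10.8×10⁻⁶×108×650 + 22.6×10⁻⁶×108×450 = 1.857 mm.
The walls prevent any net length change, so an axial force P (same in every segment) develops. Compatibility: P · Σ Lᵢ/(AᵢEᵢ) = δ_free.
Σ Lᵢ/(AᵢEᵢ) = 650/(500×30×10³) + 450/(1225×73×10³) = 4.837×10⁻⁵ mm/N.
Hence P = δ_free / Σ(L/AE) = 1.857/4.837×10⁻⁵ = 38.39 kN (tensile).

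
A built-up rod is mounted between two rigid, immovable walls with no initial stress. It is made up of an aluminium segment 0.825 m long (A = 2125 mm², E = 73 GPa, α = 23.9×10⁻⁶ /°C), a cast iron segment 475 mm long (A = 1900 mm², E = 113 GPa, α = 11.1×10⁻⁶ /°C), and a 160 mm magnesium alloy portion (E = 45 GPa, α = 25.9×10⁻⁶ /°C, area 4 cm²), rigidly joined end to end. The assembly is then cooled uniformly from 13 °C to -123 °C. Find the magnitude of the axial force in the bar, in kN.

With the walls removed the bar would change length by δ_free = Σ αᵢΔT Lᵢ = 23.9×10⁻⁶×136×825 + 11.1×10⁻⁶×136×475 + 25.9×10⁻⁶×136×160 = 3.962 mm.
The walls prevent any net length change, so an axial force P (same in every segment) develops. Compatibility: P · Σ Lᵢ/(AᵢEᵢ) = δ_free.
The series flexibility is Σ Lᵢ/(AᵢEᵢ) = 825/(2125×73×10³) + 475/(1900×113×10³) + 160/(400×45×10³) = 1.642×10⁻⁵ mm/N.
So P = 3.962 / 1.642×10⁻⁵ = 241.3 kN, tensile.

P ≈ 241 kN (tensile)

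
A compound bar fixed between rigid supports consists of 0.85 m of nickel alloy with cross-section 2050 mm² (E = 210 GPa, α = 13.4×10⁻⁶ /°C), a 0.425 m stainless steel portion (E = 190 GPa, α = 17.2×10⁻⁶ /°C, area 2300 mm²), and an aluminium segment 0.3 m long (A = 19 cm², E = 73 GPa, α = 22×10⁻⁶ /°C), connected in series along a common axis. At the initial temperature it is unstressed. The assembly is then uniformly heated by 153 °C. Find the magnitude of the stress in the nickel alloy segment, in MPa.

With the walls removed the bar would change length by δ_free = Σ αᵢΔT Lᵢ = 13.4×10⁻⁶×153×850 + 17.2×10⁻⁶×153×425 + 22×10⁻⁶×153×300 = 3.871 mm.
Since the ends are fixed, an axial force P builds up, equal in every segment, with P · Σ Lᵢ/(AᵢEᵢ) = δ_free.
Σ Lᵢ/(AᵢEᵢ) = 850/(2050×210×10³) + 425/(2300×190×10³) + 300/(1900×73×10³) = 5.11×10⁻⁶ mm/N.
So P = 3.871 / 5.11×10⁻⁶ = 757.5 kN, compressive.
σ_{nickel alloy} = P / A = 757500 / 2050 = 369.5 MPa.

σ ≈ 370 MPa (compressive)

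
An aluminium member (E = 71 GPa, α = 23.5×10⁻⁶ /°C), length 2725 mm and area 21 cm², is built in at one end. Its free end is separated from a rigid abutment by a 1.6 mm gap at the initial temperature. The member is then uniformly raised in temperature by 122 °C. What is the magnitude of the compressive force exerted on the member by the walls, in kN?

Free thermal elongation = αΔT L = 23.5×10⁻⁶ × 122 × 2725 = 7.813 mm.
After closing the 1.6 mm clearance, 7.813 − 1.6 = 6.213 mm of expansion remains to be suppressed by the wall.
So σ = E(δ_free − g)/L = 71×10³ × 6.213/2725 = 161.9 MPa.
P = σA = 161.9 × 2100 = 339.9 kN.

P ≈ 340 kN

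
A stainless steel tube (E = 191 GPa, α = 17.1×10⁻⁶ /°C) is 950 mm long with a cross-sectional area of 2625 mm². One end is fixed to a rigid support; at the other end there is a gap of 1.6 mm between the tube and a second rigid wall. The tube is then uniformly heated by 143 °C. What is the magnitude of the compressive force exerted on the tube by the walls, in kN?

P ≈ 382 kN

Unrestrained expansion: δ_free = αΔT L = 17.1×10⁻⁶ × 143 × 950 = 2.323 mm.
This exceeds the 1.6 mm gap, so the wall pushes back. The portion of expansion that must be recovered elastically is δ_free − gap = 2.323 − 1.6 = 0.723 mm.
That suppressed elongation corresponds to σ = E·Δ/L = 191×10³ × 0.723/950 = 145.4 MPa.
P = σA = 145.4 × 2625 = 381.6 kN.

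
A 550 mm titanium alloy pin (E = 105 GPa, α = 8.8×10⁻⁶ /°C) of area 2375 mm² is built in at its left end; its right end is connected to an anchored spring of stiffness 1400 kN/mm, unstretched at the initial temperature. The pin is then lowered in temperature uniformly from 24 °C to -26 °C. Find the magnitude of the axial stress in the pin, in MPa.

σ ≈ 34.9 MPa (tensile)

Free thermal contraction: δ_free = αΔT L = 8.8×10⁻⁶ × 50 × 550 = 0.242 mm.
With a force P in the spring, the elastic change of the pin is PL/(AE) and that of the spring is P/k; compatibility requires their sum to equal δ_free.
P [ L/(AE) + 1/k ] = δ_free → P [ 550/(2375×105×10³) + 1/(1400×10³) ] = 0.242.
P = 0.242 / 2.92×10⁻⁶ = 82880 N.
σ = P/A = 82880/2375 = 34.9 MPa.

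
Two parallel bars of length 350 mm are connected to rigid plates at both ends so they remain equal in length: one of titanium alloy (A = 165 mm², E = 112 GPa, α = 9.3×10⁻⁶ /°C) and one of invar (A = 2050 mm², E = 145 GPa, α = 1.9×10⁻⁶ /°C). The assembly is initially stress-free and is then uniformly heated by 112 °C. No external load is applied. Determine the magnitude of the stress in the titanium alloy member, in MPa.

The titanium alloy has the larger α, so on heating it would change length more than the invar if both were free. The rigid plates force a common final length, so the titanium alloy is put into compression and the invar into tension, with equal and opposite forces P (no external load).
Equating the net (thermal + elastic) strains gives |α₁ − α₂|·ΔT = P·[1/(A₁E₁) + 1/(A₂E₂)].
|α₁ − α₂|·ΔT = 7.4×10⁻⁶ × 112 = 0.0008288.
1/(A₁E₁) + 1/(A₂E₂) = 1/(165×112×10³) + 1/(2050×145×10³) = 5.748×10⁻⁸ N⁻¹.
P = 0.0008288 / 5.748×10⁻⁸ = 14420 N = 14.42 kN.
σ_{titanium alloy} = P/A₁ = 14420/165 = 87.39 MPa, compressive.

σ ≈ 87.4 MPa (compressive)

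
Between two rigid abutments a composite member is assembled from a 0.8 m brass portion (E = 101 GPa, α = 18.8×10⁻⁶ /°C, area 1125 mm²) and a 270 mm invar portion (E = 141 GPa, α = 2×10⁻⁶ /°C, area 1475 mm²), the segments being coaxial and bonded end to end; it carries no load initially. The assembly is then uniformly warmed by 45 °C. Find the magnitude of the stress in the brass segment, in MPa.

σ ≈ 74.7 MPa (compressive)

Free thermal expansion of the whole bar: Σ αᵢΔT Lᵢ = 18.8×10⁻⁶×45×800 + 2×10⁻⁶×45×270 = 0.7011 mm.
Since the ends are fixed, an axial force P builds up, equal in every segment, with P · Σ Lᵢ/(AᵢEᵢ) = δ_free.
Σ Lᵢ/(AᵢEᵢ) = 800/(1125×101×10³) + 270/(1475×141×10³) = 8.339×10⁻⁶ mm/N.
Hence P = δ_free / Σ(L/AE) = 0.7011/8.339×10⁻⁶ = 84.08 kN (compressive).
σ_{brass} = P / A = 84080 / 1125 = 74.73 MPa.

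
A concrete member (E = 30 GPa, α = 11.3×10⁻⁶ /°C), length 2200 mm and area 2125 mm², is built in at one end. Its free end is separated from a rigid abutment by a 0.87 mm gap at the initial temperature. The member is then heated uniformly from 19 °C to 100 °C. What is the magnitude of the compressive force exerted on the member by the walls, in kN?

P ≈ 33.1 kN

If the wall were absent the member would grow by αΔT L = 11.3×10⁻⁶ × 81 × 2200 = 2.014 mm.
After closing the 0.87 mm clearance, 2.014 − 0.87 = 1.144 mm of expansion remains to be suppressed by the wall.
Compatibility: PL/(AE) = 1.144 mm, so σ = P/A = E × (1.144/2200) = 15.6 MPa.
P = σA = 15.6 × 2125 = 33.14 kN.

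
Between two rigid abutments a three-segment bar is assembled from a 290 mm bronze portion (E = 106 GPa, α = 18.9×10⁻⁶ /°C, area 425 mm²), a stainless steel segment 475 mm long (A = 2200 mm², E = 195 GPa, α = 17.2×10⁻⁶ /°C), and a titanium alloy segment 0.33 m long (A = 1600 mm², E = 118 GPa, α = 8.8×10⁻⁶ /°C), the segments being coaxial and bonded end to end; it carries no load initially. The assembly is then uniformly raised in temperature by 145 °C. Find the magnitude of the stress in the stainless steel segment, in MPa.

With the walls removed the bar would change length by δ_free = Σ αᵢΔT Lᵢ = 18.9×10⁻⁶×145×290 + 17.2×10⁻⁶×145×475 + 8.8×10⁻⁶×145×330 = 2.4 mm.
The walls prevent any net length change, so an axial force P (same in every segment) develops. Compatibility: P · Σ Lᵢ/(AᵢEᵢ) = δ_free.
The series flexibility is Σ Lᵢ/(AᵢEᵢ) = 290/(425×106×10³) + 475/(2200×195×10³) + 330/(1600×118×10³) = 9.292×10⁻⁶ mm/N.
P = 2.4 / 9.292×10⁻⁶ = 258300 N = 258.3 kN, compressive.
σ_{stainless steel} = P / A = 258300 / 2200 = 117.4 MPa.

σ ≈ 117 MPa (compressive)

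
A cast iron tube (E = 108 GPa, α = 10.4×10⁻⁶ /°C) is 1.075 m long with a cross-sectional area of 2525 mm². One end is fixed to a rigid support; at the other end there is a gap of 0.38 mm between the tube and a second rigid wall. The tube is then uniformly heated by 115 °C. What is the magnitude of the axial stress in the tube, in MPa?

σ ≈ 91 MPa (compressive)

If the wall were absent the tube would grow by αΔT L = 10.4×10⁻⁶ × 115 × 1075 = 1.286 mm.
This exceeds the 0.38 mm gap, so the wall pushes back. The portion of expansion that must be recovered elastically is δ_free − gap = 1.286 − 0.38 = 0.9057 mm.
Compatibility: PL/(AE) = 0.9057 mm, so σ = P/A = E × (0.9057/1075) = 90.99 MPa.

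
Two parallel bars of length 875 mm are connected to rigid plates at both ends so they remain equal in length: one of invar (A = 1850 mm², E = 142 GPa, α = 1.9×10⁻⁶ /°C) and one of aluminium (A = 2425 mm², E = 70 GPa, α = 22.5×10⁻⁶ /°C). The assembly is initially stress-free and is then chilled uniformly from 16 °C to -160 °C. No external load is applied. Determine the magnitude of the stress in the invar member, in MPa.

σ ≈ 202 MPa (compressive)

The aluminium has the larger α, so on cooling it would change length more than the invar if both were free. The rigid plates force a common final length, so the aluminium is put into tension and the invar into compression, with equal and opposite forces P (no external load).
Setting the final lengths equal and cancelling L: (α₁ − α₂)ΔT = P/(A₁E₁) + P/(A₂E₂).
|α₁ − α₂|·ΔT = 20.6×10⁻⁶ × 176 = 0.003626.
1/(A₁E₁) + 1/(A₂E₂) = 1/(1850×142×10³) + 1/(2425×70×10³) = 9.698×10⁻⁹ N⁻¹.
So P = 0.003626 / 9.698×10⁻⁹ = 373.9 kN.
σ_{invar} = P/A₁ = 373900/1850 = 202.1 MPa, compressive.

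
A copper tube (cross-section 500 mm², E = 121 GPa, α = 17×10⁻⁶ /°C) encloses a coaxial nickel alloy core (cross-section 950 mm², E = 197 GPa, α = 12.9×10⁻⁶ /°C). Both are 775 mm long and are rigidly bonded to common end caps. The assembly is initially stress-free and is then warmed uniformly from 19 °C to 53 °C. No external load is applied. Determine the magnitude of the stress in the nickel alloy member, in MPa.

The copper has the larger α, so on heating it would change length more than the nickel alloy if both were free. The rigid plates force a common final length, so the copper is put into compression and the nickel alloy into tension, with equal and opposite forces P (no external load).
Setting the final lengths equal and cancelling L: (α₁ − α₂)ΔT = P/(A₁E₁) + P/(A₂E₂).
|α₁ − α₂|·ΔT = 4.1×10⁻⁶ × 34 = 0.0001394.
1/(A₁E₁) + 1/(A₂E₂) = 1/(500×121×10³) + 1/(950×197×10³) = 2.187×10⁻⁸ N⁻¹.
P = 0.0001394 / 2.187×10⁻⁸ = 6373 N = 6.373 kN.
σ_{nickel alloy} = P/A₂ = 6373/950 = 6.709 MPa, tensile.

σ ≈ 6.71 MPa (tensile)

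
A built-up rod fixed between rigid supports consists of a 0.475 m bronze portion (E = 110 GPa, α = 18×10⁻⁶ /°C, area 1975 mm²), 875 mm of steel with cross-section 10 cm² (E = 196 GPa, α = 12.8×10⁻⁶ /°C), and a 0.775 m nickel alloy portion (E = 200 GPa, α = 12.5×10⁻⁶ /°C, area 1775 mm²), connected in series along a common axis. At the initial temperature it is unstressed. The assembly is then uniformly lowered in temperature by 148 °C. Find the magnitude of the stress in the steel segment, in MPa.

With the walls removed the bar would change length by δ_free = Σ αᵢΔT Lᵢ = 18×10⁻⁶×148×475 + 12.8×10⁻⁶×148×875 + 12.5×10⁻⁶×148×775 = 4.357 mm.
The walls prevent any net length change, so an axial force P (same in every segment) develops. Compatibility: P · Σ Lᵢ/(AᵢEᵢ) = δ_free.
The series flexibility is Σ Lᵢ/(AᵢEᵢ) = 475/(1975×110×10³) + 875/(1000×196×10³) + 775/(1775×200×10³) = 8.834×10⁻⁶ mm/N.
So P = 4.357 / 8.834×10⁻⁶ = 493.2 kN, tensile.
σ_{steel} = P / A = 493200 / 1000 = 493.2 MPa.

σ ≈ 493 MPa (tensile)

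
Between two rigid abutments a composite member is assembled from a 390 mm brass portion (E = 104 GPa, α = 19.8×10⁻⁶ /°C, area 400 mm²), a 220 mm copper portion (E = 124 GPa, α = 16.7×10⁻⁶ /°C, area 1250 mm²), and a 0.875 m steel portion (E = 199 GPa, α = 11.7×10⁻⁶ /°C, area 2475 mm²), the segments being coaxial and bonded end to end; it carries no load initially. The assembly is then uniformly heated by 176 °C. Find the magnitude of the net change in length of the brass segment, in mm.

If the supports were absent, the total length change would be Σ αᵢΔT Lᵢ = 19.8×10⁻⁶×176×390 + 16.7×10⁻⁶×176×220 + 11.7×10⁻⁶×176×875 = 3.807 mm.
The rigid supports impose zero overall length change; the single axial force P common to all segments must satisfy P Σ Lᵢ/(AᵢEᵢ) = δ_free.
The series flexibility is Σ Lᵢ/(AᵢEᵢ) = 390/(400×104×10³) + 220/(1250×124×10³) + 875/(2475×199×10³) = 1.257×10⁻⁵ mm/N.
Hence P = δ_free / Σ(L/AE) = 3.807/1.257×10⁻⁵ = 302.9 kN (compressive).
For the brass segment, free thermal change = 19.8×10⁻⁶×176×390 = 1.359 mm and elastic change from P = 302900×390/(400×104×10³) = 2.84 mm; these oppose, so the net change is 1.48 mm (segment shortens).

|ΔL| ≈ 1.48 mm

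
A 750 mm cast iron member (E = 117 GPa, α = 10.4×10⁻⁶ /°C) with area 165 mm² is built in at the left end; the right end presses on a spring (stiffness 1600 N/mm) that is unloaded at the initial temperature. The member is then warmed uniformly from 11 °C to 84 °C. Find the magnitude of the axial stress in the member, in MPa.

If the spring were absent the member would lengthen by αΔT L = 10.4×10⁻⁶ × 73 × 750 = 0.5694 mm.
With a force P in the spring, the elastic change of the member is PL/(AE) and that of the spring is P/k; compatibility requires their sum to equal δ_free.
P [ L/(AE) + 1/k ] = δ_free → P [ 750/(165×117×10³) + 1/(1600) ] = 0.5694.
P = 0.5694 / 0.0006639 = 857.7 N.
σ = P/A = 857.7/165 = 5.198 MPa.

σ ≈ 5.2 MPa (compressive)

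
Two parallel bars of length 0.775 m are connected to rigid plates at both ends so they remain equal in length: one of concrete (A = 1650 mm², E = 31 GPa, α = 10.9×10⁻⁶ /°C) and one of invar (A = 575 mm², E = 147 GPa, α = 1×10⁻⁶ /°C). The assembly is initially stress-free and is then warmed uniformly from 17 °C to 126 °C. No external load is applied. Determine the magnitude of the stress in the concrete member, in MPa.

σ ≈ 20.8 MPa (compressive)

Both members must finish at the same length. With the larger α, the concrete tends to over-expand; the plates restrain it, putting the concrete in compression and the invar in tension. With no external load the two internal forces are equal and opposite, magnitude P.
Setting the final lengths equal and cancelling L: (α₁ − α₂)ΔT = P/(A₁E₁) + P/(A₂E₂).
|α₁ − α₂|·ΔT = 9.9×10⁻⁶ × 109 = 0.001079.
1/(A₁E₁) + 1/(A₂E₂) = 1/(1650×31×10³) + 1/(575×147×10³) = 3.138×10⁻⁸ N⁻¹.
So P = 0.001079 / 3.138×10⁻⁸ = 34.39 kN.
σ_{concrete} = P/A₁ = 34390/1650 = 20.84 MPa, compressive.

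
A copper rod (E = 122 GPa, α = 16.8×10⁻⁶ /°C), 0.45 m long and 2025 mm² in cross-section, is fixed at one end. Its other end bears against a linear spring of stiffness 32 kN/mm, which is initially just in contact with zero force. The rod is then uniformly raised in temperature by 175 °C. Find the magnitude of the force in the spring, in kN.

The unrestrained thermal change is αΔT L = 16.8×10⁻⁶ × 175 × 450 = 1.323 mm.
Let P be the compressive force at the spring. The rod shortens elastically by PL/(AE) and the spring compresses by P/k; together these equal δ_free.
P [ L/(AE) + 1/k ] = δ_free → P [ 450/(2025×122×10³) + 1/(32×10³) ] = 1.323.
P = 1.323 / 3.307×10⁻⁵ = 40000 N.

P ≈ 40 kN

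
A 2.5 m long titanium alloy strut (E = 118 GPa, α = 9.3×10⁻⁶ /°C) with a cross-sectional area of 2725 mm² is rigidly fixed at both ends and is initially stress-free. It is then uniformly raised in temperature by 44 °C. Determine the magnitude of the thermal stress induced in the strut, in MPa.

σ ≈ 48.3 MPa (compressive)

With length fixed, the mechanical strain must cancel the thermal strain αΔT = 9.3×10⁻⁶ × 44 = 409.2×10⁻⁶.
The stress required to suppress this strain is σ = Eε = 118×10³ × 409.2×10⁻⁶ = 48.29 MPa, compressive since the strut is trying to expand.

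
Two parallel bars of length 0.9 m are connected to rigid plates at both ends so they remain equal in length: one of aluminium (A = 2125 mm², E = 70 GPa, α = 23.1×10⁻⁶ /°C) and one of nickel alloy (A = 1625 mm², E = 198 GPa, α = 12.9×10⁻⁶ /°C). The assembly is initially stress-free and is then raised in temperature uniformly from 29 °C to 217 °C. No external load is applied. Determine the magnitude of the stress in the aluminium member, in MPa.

σ ≈ 91.8 MPa (compressive)

The aluminium has the larger α, so on heating it would change length more than the nickel alloy if both were free. The rigid plates force a common final length, so the aluminium is put into compression and the nickel alloy into tension, with equal and opposite forces P (no external load).
Equating the net (thermal + elastic) strains gives |α₁ − α₂|·ΔT = P·[1/(A₁E₁) + 1/(A₂E₂)].
|α₁ − α₂|·ΔT = 10.2×10⁻⁶ × 188 = 0.001918.
1/(A₁E₁) + 1/(A₂E₂) = 1/(2125×70×10³) + 1/(1625×198×10³) = 9.831×10⁻⁹ N⁻¹.
So P = 0.001918 / 9.831×10⁻⁹ = 195.1 kN.
σ_{aluminium} = P/A₁ = 195100/2125 = 91.79 MPa, compressive.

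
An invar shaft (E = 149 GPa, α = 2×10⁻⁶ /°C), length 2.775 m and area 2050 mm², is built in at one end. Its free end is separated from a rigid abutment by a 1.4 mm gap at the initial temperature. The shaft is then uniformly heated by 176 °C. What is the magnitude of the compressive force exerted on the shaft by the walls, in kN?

P ≈ 0 kN

If the wall were absent the shaft would grow by αΔT L = 2×10⁻⁶ × 176 × 2775 = 0.9768 mm.
This is smaller than the 1.4 mm clearance, so the shaft expands freely without reaching the stop — the stress is zero.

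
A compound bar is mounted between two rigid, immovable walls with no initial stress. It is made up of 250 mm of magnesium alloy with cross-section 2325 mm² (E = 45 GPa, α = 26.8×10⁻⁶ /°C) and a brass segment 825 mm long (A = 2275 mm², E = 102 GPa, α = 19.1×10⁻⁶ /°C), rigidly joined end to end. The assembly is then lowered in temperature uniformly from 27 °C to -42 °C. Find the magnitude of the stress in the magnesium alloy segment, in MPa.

Free thermal contraction of the whole bar: Σ αᵢΔT Lᵢ = 26.8×10⁻⁶×69×250 + 19.1×10⁻⁶×69×825 = 1.55 mm.
The rigid supports impose zero overall length change; the single axial force P common to all segments must satisfy P Σ Lᵢ/(AᵢEᵢ) = δ_free.
Σ Lᵢ/(AᵢEᵢ) = 250/(2325×45×10³) + 825/(2275×102×10³) = 5.945×10⁻⁶ mm/N.
So P = 1.55 / 5.945×10⁻⁶ = 260.7 kN, tensile.
σ_{magnesium alloy} = P / A = 260700 / 2325 = 112.1 MPa.

σ ≈ 112 MPa (tensile)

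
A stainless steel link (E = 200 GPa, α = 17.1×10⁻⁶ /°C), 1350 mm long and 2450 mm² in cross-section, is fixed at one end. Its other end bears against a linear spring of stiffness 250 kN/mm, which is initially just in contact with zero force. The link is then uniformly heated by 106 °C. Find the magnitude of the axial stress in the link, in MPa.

σ ≈ 148 MPa (compressive)

The unrestrained thermal change is αΔT L = 17.1×10⁻⁶ × 106 × 1350 = 2.447 mm.
With a force P in the spring, the elastic change of the link is PL/(AE) and that of the spring is P/k; compatibility requires their sum to equal δ_free.
So P = δ_free / [L/(AE) + 1/k] = 2.447 / [ 1350/(2450×200×10³) + 1/(250×10³) ].
P = 2.447 / 6.755×10⁻⁶ = 362200 N.
σ = P/A = 362200/2450 = 147.9 MPa.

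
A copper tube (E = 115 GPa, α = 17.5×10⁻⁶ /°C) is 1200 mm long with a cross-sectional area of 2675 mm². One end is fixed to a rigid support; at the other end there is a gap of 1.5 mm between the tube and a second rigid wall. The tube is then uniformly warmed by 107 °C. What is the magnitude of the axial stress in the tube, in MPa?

Unrestrained expansion: δ_free = αΔT L = 17.5×10⁻⁶ × 107 × 1200 = 2.247 mm.
This exceeds the 1.5 mm gap, so the wall pushes back. The portion of expansion that must be recovered elastically is δ_free − gap = 2.247 − 1.5 = 0.747 mm.
Compatibility: PL/(AE) = 0.747 mm, so σ = P/A = E × (0.747/1200) = 71.59 MPa.

σ ≈ 71.6 MPa (compressive)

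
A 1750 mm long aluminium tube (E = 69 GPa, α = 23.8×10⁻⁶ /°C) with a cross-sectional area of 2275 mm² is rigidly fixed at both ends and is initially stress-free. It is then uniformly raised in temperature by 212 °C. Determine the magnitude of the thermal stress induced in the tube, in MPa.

Because both ends are immovable the net strain is zero, and the suppressed thermal strain is αΔT = 23.8×10⁻⁶ × 212 = 5045.6×10⁻⁶.
σ = EαΔT = 69×10³ × 23.8×10⁻⁶ × 212 = 348.1 MPa (compressive; the tube is trying to expand).

σ ≈ 348 MPa (compressive)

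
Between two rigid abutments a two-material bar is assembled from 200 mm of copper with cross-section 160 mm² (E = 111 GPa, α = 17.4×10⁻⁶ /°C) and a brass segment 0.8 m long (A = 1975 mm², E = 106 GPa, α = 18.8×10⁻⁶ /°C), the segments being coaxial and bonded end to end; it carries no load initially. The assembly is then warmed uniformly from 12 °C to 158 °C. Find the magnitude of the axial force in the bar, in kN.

P ≈ 179 kN (compressive)

If the supports were absent, the total length change would be Σ αᵢΔT Lᵢ = 17.4×10⁻⁶×146×200 + 18.8×10⁻⁶×146×800 = 2.704 mm.
The rigid supports impose zero overall length change; the single axial force P common to all segments must satisfy P Σ Lᵢ/(AᵢEᵢ) = δ_free.
The series flexibility is Σ Lᵢ/(AᵢEᵢ) = 200/(160×111×10³) + 800/(1975×106×10³) = 1.508×10⁻⁵ mm/N.
So P = 2.704 / 1.508×10⁻⁵ = 179.3 kN, compressive.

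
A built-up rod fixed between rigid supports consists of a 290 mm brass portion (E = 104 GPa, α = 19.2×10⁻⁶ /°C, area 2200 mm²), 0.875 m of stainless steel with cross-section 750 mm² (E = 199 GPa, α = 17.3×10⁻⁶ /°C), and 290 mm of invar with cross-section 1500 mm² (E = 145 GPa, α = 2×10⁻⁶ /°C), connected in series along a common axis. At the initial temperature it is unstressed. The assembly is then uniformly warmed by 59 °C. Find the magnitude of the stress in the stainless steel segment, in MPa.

σ ≈ 198 MPa (compressive)

If the supports were absent, the total length change would be Σ αᵢΔT Lᵢ = 19.2×10⁻⁶×59×290 + 17.3×10⁻⁶×59×875 + 2×10⁻⁶×59×290 = 1.256 mm.
Since the ends are fixed, an axial force P builds up, equal in every segment, with P · Σ Lᵢ/(AᵢEᵢ) = δ_free.
Σ Lᵢ/(AᵢEᵢ) = 290/(2200×104×10³) + 875/(750×199×10³) + 290/(1500×145×10³) = 8.463×10⁻⁶ mm/N.
So P = 1.256 / 8.463×10⁻⁶ = 148.4 kN, compressive.
σ_{stainless steel} = P / A = 148400 / 750 = 197.8 MPa.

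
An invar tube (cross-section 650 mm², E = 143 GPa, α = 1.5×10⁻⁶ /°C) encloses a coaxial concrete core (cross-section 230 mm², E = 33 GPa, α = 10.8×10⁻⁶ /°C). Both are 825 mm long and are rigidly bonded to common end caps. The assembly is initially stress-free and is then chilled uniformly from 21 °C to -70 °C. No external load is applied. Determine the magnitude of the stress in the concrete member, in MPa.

Equilibrium of a rigid end plate with no external load gives equal and opposite internal forces ±P in the two members. Since α_{concrete} > α_{invar}, cooling drives the concrete into tension and the invar into compression.
Equating the net (thermal + elastic) strains gives |α₁ − α₂|·ΔT = P·[1/(A₁E₁) + 1/(A₂E₂)].
|α₁ − α₂|·ΔT = 9.3×10⁻⁶ × 91 = 0.0008463.
1/(A₁E₁) + 1/(A₂E₂) = 1/(650×143×10³) + 1/(230×33×10³) = 1.425×10⁻⁷ N⁻¹.
P = 0.0008463 / 1.425×10⁻⁷ = 5938 N = 5.938 kN.
σ_{concrete} = P/A₂ = 5938/230 = 25.82 MPa, tensile.

σ ≈ 25.8 MPa (tensile)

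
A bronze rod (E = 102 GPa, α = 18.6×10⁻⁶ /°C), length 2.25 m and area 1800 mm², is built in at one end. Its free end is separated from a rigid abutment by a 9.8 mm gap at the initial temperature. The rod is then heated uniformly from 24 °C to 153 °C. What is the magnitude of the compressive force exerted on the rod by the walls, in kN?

If the wall were absent the rod would grow by αΔT L = 18.6×10⁻⁶ × 129 × 2250 = 5.399 mm.
This is smaller than the 9.8 mm clearance, so the rod expands freely without reaching the stop — the stress is zero.

P ≈ 0 kN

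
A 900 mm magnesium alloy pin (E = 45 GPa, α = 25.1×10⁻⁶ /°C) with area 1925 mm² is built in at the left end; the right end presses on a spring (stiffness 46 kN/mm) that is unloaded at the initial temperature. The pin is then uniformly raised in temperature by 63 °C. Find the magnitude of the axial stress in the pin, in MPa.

σ ≈ 23 MPa (compressive)

Free thermal expansion: δ_free = αΔT L = 25.1×10⁻⁶ × 63 × 900 = 1.423 mm.
Let P be the compressive force at the spring. The pin shortens elastically by PL/(AE) and the spring compresses by P/k; together these equal δ_free.
P [ L/(AE) + 1/k ] = δ_free → P [ 900/(1925×45×10³) + 1/(46×10³) ] = 1.423.
P = 1.423 / 3.213×10⁻⁵ = 44300 N.
σ = P/A = 44300/1925 = 23.01 MPa.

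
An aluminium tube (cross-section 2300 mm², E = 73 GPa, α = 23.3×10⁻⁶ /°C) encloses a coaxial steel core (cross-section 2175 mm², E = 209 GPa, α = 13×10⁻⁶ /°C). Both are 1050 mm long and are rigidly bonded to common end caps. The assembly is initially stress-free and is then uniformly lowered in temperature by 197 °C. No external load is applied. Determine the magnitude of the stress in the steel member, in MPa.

Both members must finish at the same length. With the larger α, the aluminium tends to over-contract; the plates restrain it, putting the aluminium in tension and the steel in compression. With no external load the two internal forces are equal and opposite, magnitude P.
Equating the net (thermal + elastic) strains gives |α₁ − α₂|·ΔT = P·[1/(A₁E₁) + 1/(A₂E₂)].
|α₁ − α₂|·ΔT = 10.3×10⁻⁶ × 197 = 0.002029.
1/(A₁E₁) + 1/(A₂E₂) = 1/(2300×73×10³) + 1/(2175×209×10³) = 8.156×10⁻⁹ N⁻¹.
P = 0.002029 / 8.156×10⁻⁹ = 248800 N = 248.8 kN.
σ_{steel} = P/A₂ = 248800/2175 = 114.4 MPa, compressive.

σ ≈ 114 MPa (compressive)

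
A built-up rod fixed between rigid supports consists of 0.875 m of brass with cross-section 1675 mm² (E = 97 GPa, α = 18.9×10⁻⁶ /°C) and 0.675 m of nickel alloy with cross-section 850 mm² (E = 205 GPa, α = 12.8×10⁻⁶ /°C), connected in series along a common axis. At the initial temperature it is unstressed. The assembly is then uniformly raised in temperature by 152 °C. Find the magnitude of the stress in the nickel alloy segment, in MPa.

If the supports were absent, the total length change would be Σ αᵢΔT Lᵢ = 18.9×10⁻⁶×152×875 + 12.8×10⁻⁶×152×675 = 3.827 mm.
The rigid supports impose zero overall length change; the single axial force P common to all segments must satisfy P Σ Lᵢ/(AᵢEᵢ) = δ_free.
The series flexibility is Σ Lᵢ/(AᵢEᵢ) = 875/(1675×97×10³) + 675/(850×205×10³) = 9.259×10⁻⁶ mm/N.
Hence P = δ_free / Σ(L/AE) = 3.827/9.259×10⁻⁶ = 413.3 kN (compressive).
σ_{nickel alloy} = P / A = 413300 / 850 = 486.3 MPa.

σ ≈ 486 MPa (compressive)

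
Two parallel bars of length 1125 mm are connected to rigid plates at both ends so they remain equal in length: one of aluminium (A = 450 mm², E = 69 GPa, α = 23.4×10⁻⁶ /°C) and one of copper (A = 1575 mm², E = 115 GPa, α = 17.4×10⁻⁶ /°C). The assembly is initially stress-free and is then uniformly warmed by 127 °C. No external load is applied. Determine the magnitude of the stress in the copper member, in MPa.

σ ≈ 12.8 MPa (tensile)

Both members must finish at the same length. With the larger α, the aluminium tends to over-expand; the plates restrain it, putting the aluminium in compression and the copper in tension. With no external load the two internal forces are equal and opposite, magnitude P.
Compatibility of the two members (thermal + elastic change equal): (α₁ − α₂)ΔT = P·[1/(A₁E₁) + 1/(A₂E₂)].
|α₁ − α₂|·ΔT = 6×10⁻⁶ × 127 = 0.000762.
1/(A₁E₁) + 1/(A₂E₂) = 1/(450×69×10³) + 1/(1575×115×10³) = 3.773×10⁻⁸ N⁻¹.
So P = 0.000762 / 3.773×10⁻⁸ = 20.2 kN.
σ_{copper} = P/A₂ = 20200/1575 = 12.82 MPa, tensile.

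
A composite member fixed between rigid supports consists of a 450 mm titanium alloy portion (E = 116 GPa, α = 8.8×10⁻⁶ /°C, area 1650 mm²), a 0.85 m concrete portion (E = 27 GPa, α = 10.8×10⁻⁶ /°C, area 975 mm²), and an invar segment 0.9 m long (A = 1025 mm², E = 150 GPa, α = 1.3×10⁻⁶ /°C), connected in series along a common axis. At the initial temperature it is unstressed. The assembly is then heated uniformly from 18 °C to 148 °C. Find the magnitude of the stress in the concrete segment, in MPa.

If the supports were absent, the total length change would be Σ αᵢΔT Lᵢ = 8.8×10⁻⁶×130×450 + 10.8×10⁻⁶×130×850 + 1.3×10⁻⁶×130×900 = 1.86 mm.
Since the ends are fixed, an axial force P builds up, equal in every segment, with P · Σ Lᵢ/(AᵢEᵢ) = δ_free.
Σ Lᵢ/(AᵢEᵢ) = 450/(1650×116×10³) + 850/(975×27×10³) + 900/(1025×150×10³) = 4.049×10⁻⁵ mm/N.
P = 1.86 / 4.049×10⁻⁵ = 45940 N = 45.94 kN, compressive.
σ_{concrete} = P / A = 45940 / 975 = 47.12 MPa.

σ ≈ 47.1 MPa (compressive)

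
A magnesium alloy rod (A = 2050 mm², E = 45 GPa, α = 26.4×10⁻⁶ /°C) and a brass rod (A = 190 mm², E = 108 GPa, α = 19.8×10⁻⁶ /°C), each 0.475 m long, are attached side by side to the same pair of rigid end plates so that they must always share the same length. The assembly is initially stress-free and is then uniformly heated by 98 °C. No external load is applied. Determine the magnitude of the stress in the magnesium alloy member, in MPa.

Both members must finish at the same length. With the larger α, the magnesium alloy tends to over-expand; the plates restrain it, putting the magnesium alloy in compression and the brass in tension. With no external load the two internal forces are equal and opposite, magnitude P.
Setting the final lengths equal and cancelling L: (α₁ − α₂)ΔT = P/(A₁E₁) + P/(A₂E₂).
|α₁ − α₂|·ΔT = 6.6×10⁻⁶ × 98 = 0.0006468.
1/(A₁E₁) + 1/(A₂E₂) = 1/(2050×45×10³) + 1/(190×108×10³) = 5.957×10⁻⁸ N⁻¹.
So P = 0.0006468 / 5.957×10⁻⁸ = 10.86 kN.
σ_{magnesium alloy} = P/A₁ = 10860/2050 = 5.296 MPa, compressive.

σ ≈ 5.3 MPa (compressive)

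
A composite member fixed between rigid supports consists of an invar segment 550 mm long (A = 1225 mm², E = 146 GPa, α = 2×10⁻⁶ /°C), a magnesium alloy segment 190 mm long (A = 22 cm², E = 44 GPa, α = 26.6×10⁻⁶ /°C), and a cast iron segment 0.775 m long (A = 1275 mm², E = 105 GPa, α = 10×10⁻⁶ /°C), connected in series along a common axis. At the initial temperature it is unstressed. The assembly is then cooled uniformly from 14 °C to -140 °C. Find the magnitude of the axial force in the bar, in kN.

P ≈ 198 kN (tensile)

With the walls removed the bar would change length by δ_free = Σ αᵢΔT Lᵢ = 2×10⁻⁶×154×550 + 26.6×10⁻⁶×154×190 + 10×10⁻⁶×154×775 = 2.141 mm.
Since the ends are fixed, an axial force P builds up, equal in every segment, with P · Σ Lᵢ/(AᵢEᵢ) = δ_free.
The series flexibility is Σ Lᵢ/(AᵢEᵢ) = 550/(1225×146×10³) + 190/(2200×44×10³) + 775/(1275×105×10³) = 1.083×10⁻⁵ mm/N.
P = 2.141 / 1.083×10⁻⁵ = 197800 N = 197.8 kN, tensile.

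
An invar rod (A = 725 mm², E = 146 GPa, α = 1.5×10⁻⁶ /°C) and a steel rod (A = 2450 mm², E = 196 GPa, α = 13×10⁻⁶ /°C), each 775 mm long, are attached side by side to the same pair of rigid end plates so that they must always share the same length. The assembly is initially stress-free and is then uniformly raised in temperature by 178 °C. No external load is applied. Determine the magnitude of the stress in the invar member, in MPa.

σ ≈ 245 MPa (tensile)

Equilibrium of a rigid end plate with no external load gives equal and opposite internal forces ±P in the two members. Since α_{steel} > α_{invar}, heating drives the steel into compression and the invar into tension.
Compatibility of the two members (thermal + elastic change equal): (α₁ − α₂)ΔT = P·[1/(A₁E₁) + 1/(A₂E₂)].
|α₁ − α₂|·ΔT = 11.5×10⁻⁶ × 178 = 0.002047.
1/(A₁E₁) + 1/(A₂E₂) = 1/(725×146×10³) + 1/(2450×196×10³) = 1.153×10⁻⁸ N⁻¹.
So P = 0.002047 / 1.153×10⁻⁸ = 177.5 kN.
σ_{invar} = P/A₁ = 177500/725 = 244.9 MPa, tensile.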